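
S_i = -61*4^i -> [-61, -244, -976, -3904, -15616]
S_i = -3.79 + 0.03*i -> [-3.79, -3.76, -3.73, -3.7, -3.67]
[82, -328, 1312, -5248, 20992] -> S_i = 82*-4^i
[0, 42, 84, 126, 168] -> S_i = 0 + 42*i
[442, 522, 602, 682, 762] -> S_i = 442 + 80*i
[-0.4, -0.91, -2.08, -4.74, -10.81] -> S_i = -0.40*2.28^i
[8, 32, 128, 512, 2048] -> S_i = 8*4^i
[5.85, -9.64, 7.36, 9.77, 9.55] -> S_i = Random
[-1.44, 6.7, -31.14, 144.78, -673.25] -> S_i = -1.44*(-4.65)^i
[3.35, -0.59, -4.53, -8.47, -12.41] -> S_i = 3.35 + -3.94*i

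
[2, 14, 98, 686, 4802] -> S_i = 2*7^i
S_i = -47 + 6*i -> [-47, -41, -35, -29, -23]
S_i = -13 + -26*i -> [-13, -39, -65, -91, -117]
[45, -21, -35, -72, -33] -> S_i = Random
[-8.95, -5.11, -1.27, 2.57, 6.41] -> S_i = -8.95 + 3.84*i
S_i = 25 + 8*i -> [25, 33, 41, 49, 57]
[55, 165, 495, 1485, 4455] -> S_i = 55*3^i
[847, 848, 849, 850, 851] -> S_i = 847 + 1*i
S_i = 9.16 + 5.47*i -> [9.16, 14.63, 20.1, 25.57, 31.04]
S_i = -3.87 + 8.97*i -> [-3.87, 5.1, 14.07, 23.04, 32.01]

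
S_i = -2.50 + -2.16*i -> [-2.5, -4.66, -6.82, -8.98, -11.14]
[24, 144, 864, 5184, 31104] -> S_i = 24*6^i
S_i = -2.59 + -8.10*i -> [-2.59, -10.69, -18.79, -26.89, -34.99]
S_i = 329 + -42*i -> [329, 287, 245, 203, 161]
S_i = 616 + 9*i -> [616, 625, 634, 643, 652]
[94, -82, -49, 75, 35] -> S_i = Random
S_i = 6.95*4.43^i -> [6.95, 30.79, 136.39, 604.22, 2676.7]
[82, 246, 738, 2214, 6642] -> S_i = 82*3^i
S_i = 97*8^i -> [97, 776, 6208, 49664, 397312]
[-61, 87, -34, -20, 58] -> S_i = Random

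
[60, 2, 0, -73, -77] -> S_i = Random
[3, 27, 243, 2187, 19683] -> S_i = 3*9^i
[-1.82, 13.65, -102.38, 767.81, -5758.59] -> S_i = -1.82*(-7.50)^i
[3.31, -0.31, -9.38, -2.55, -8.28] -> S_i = Random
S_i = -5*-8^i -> [-5, 40, -320, 2560, -20480]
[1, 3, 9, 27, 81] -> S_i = 1*3^i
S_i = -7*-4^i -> [-7, 28, -112, 448, -1792]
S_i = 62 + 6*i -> [62, 68, 74, 80, 86]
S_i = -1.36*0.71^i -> [-1.36, -0.97, -0.69, -0.49, -0.35]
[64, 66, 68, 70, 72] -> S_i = 64 + 2*i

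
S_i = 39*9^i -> [39, 351, 3159, 28431, 255879]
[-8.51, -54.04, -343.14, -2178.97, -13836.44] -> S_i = -8.51*6.35^i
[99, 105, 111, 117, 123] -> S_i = 99 + 6*i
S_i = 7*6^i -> [7, 42, 252, 1512, 9072]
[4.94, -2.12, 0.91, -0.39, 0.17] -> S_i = 4.94*(-0.43)^i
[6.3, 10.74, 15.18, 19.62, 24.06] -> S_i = 6.30 + 4.44*i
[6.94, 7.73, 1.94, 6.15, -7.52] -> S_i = Random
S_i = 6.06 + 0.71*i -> [6.06, 6.77, 7.48, 8.19, 8.9]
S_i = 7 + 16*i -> [7, 23, 39, 55, 71]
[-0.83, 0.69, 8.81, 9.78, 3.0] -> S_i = Random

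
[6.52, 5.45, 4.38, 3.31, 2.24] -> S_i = 6.52 + -1.07*i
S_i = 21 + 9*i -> [21, 30, 39, 48, 57]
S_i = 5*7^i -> [5, 35, 245, 1715, 12005]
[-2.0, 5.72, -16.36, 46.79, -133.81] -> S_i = -2.00*(-2.86)^i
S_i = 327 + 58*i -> [327, 385, 443, 501, 559]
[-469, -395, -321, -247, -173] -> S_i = -469 + 74*i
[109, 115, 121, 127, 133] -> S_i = 109 + 6*i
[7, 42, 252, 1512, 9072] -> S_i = 7*6^i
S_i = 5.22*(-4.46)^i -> [5.22, -23.28, 103.83, -463.1, 2065.43]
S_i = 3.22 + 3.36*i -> [3.22, 6.58, 9.94, 13.3, 16.66]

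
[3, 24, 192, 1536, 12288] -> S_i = 3*8^i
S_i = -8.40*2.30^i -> [-8.4, -19.32, -44.44, -102.2, -235.07]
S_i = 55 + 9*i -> [55, 64, 73, 82, 91]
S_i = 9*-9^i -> [9, -81, 729, -6561, 59049]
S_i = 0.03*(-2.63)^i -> [0.03, -0.08, 0.21, -0.55, 1.44]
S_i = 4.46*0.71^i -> [4.46, 3.17, 2.25, 1.6, 1.13]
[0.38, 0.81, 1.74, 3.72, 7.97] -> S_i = 0.38*2.14^i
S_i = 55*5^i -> [55, 275, 1375, 6875, 34375]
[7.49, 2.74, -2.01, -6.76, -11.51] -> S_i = 7.49 + -4.75*i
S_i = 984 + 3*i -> [984, 987, 990, 993, 996]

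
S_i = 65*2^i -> [65, 130, 260, 520, 1040]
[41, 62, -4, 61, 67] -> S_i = Random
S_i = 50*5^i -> [50, 250, 1250, 6250, 31250]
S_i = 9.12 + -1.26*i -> [9.12, 7.86, 6.6, 5.34, 4.08]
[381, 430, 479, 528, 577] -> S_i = 381 + 49*i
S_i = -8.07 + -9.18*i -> [-8.07, -17.25, -26.43, -35.61, -44.79]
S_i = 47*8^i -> [47, 376, 3008, 24064, 192512]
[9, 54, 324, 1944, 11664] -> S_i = 9*6^i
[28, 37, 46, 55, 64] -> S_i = 28 + 9*i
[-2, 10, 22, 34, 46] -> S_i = -2 + 12*i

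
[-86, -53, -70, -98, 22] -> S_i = Random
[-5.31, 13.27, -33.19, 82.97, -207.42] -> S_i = -5.31*(-2.50)^i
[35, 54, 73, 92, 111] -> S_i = 35 + 19*i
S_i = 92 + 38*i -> [92, 130, 168, 206, 244]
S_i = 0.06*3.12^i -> [0.06, 0.19, 0.58, 1.82, 5.69]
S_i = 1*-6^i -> [1, -6, 36, -216, 1296]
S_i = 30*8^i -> [30, 240, 1920, 15360, 122880]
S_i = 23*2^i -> [23, 46, 92, 184, 368]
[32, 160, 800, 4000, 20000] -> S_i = 32*5^i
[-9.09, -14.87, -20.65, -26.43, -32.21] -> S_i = -9.09 + -5.78*i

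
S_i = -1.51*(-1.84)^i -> [-1.51, 2.78, -5.11, 9.41, -17.31]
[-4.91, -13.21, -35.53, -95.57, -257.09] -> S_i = -4.91*2.69^i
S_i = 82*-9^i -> [82, -738, 6642, -59778, 538002]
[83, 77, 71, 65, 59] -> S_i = 83 + -6*i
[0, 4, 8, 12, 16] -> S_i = 0 + 4*i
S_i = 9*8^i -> [9, 72, 576, 4608, 36864]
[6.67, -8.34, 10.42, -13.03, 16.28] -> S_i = 6.67*(-1.25)^i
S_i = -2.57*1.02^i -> [-2.57, -2.62, -2.67, -2.73, -2.78]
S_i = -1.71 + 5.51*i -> [-1.71, 3.8, 9.31, 14.82, 20.33]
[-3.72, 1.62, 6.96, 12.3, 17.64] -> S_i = -3.72 + 5.34*i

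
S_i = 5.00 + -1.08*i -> [5.0, 3.92, 2.84, 1.76, 0.68]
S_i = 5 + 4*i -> [5, 9, 13, 17, 21]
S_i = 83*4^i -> [83, 332, 1328, 5312, 21248]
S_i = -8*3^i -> [-8, -24, -72, -216, -648]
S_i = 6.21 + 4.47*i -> [6.21, 10.68, 15.15, 19.62, 24.09]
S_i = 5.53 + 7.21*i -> [5.53, 12.74, 19.95, 27.16, 34.37]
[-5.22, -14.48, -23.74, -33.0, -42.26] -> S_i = -5.22 + -9.26*i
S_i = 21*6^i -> [21, 126, 756, 4536, 27216]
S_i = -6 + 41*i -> [-6, 35, 76, 117, 158]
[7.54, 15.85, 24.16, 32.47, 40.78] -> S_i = 7.54 + 8.31*i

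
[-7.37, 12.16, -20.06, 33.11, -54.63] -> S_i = -7.37*(-1.65)^i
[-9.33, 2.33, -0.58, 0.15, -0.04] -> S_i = -9.33*(-0.25)^i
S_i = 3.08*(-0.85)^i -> [3.08, -2.62, 2.23, -1.89, 1.61]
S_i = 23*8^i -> [23, 184, 1472, 11776, 94208]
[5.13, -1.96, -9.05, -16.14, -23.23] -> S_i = 5.13 + -7.09*i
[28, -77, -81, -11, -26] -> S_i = Random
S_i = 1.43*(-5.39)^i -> [1.43, -7.71, 41.54, -223.92, 1206.96]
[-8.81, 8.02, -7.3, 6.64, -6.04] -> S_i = -8.81*(-0.91)^i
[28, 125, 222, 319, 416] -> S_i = 28 + 97*i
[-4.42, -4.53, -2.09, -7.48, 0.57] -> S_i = Random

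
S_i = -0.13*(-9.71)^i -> [-0.13, 1.26, -12.26, 119.01, -1155.63]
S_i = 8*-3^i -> [8, -24, 72, -216, 648]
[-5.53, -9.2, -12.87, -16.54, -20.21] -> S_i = -5.53 + -3.67*i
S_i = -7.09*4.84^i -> [-7.09, -34.32, -166.09, -803.86, -3890.7]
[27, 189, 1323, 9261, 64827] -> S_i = 27*7^i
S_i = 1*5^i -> [1, 5, 25, 125, 625]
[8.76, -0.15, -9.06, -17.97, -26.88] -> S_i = 8.76 + -8.91*i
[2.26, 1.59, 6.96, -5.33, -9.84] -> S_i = Random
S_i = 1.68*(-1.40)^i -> [1.68, -2.35, 3.29, -4.61, 6.45]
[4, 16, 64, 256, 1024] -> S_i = 4*4^i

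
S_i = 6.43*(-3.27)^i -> [6.43, -21.03, 68.76, -224.83, 735.19]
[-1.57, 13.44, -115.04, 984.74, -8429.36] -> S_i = -1.57*(-8.56)^i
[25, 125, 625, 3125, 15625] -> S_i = 25*5^i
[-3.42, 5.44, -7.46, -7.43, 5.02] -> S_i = Random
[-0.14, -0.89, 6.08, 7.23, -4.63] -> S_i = Random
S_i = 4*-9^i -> [4, -36, 324, -2916, 26244]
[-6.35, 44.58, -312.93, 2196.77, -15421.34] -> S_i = -6.35*(-7.02)^i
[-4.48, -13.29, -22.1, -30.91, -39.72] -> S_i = -4.48 + -8.81*i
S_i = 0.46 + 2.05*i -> [0.46, 2.51, 4.56, 6.61, 8.66]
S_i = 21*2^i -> [21, 42, 84, 168, 336]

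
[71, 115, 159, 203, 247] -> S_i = 71 + 44*i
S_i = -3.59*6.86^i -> [-3.59, -24.63, -168.94, -1158.96, -7950.44]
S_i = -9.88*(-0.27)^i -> [-9.88, 2.67, -0.72, 0.19, -0.05]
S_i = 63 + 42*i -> [63, 105, 147, 189, 231]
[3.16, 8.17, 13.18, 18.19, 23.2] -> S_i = 3.16 + 5.01*i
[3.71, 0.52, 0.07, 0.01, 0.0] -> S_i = 3.71*0.14^i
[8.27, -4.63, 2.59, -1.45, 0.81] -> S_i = 8.27*(-0.56)^i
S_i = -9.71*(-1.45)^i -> [-9.71, 14.08, -20.42, 29.6, -42.92]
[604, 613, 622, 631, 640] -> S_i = 604 + 9*i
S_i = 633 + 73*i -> [633, 706, 779, 852, 925]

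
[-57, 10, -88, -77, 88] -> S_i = Random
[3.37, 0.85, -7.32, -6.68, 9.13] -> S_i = Random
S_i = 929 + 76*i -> [929, 1005, 1081, 1157, 1233]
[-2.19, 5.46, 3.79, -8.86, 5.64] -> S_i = Random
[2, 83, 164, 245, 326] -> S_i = 2 + 81*i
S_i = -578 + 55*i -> [-578, -523, -468, -413, -358]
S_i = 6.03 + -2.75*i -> [6.03, 3.28, 0.53, -2.22, -4.97]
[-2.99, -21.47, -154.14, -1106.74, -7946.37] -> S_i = -2.99*7.18^i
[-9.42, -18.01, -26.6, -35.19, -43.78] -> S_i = -9.42 + -8.59*i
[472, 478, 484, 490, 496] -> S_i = 472 + 6*i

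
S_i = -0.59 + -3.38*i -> [-0.59, -3.97, -7.35, -10.73, -14.11]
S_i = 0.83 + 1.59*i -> [0.83, 2.42, 4.01, 5.6, 7.19]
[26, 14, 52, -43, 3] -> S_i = Random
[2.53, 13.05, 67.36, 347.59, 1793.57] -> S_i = 2.53*5.16^i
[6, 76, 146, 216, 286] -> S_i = 6 + 70*i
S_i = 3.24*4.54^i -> [3.24, 14.71, 66.78, 303.19, 1376.48]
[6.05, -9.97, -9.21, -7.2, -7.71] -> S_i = Random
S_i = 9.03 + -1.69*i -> [9.03, 7.34, 5.65, 3.96, 2.27]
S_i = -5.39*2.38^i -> [-5.39, -12.83, -30.53, -72.66, -172.94]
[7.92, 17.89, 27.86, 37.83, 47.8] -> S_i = 7.92 + 9.97*i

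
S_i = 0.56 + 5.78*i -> [0.56, 6.34, 12.12, 17.9, 23.68]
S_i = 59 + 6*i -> [59, 65, 71, 77, 83]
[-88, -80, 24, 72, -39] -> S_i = Random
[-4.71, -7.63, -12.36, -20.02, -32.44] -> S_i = -4.71*1.62^i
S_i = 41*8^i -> [41, 328, 2624, 20992, 167936]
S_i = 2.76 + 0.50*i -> [2.76, 3.26, 3.76, 4.26, 4.76]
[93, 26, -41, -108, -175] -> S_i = 93 + -67*i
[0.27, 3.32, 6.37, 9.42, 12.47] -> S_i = 0.27 + 3.05*i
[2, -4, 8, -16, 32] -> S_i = 2*-2^i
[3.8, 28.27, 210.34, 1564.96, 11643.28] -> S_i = 3.80*7.44^i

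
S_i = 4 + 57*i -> [4, 61, 118, 175, 232]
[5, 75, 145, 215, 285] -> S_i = 5 + 70*i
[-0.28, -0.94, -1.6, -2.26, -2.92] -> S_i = -0.28 + -0.66*i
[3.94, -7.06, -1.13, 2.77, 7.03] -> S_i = Random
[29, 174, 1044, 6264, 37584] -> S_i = 29*6^i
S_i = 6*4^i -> [6, 24, 96, 384, 1536]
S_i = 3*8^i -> [3, 24, 192, 1536, 12288]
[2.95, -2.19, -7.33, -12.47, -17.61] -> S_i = 2.95 + -5.14*i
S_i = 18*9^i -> [18, 162, 1458, 13122, 118098]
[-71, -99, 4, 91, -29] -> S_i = Random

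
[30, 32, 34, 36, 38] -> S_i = 30 + 2*i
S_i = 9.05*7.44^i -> [9.05, 67.33, 500.95, 3727.07, 27729.39]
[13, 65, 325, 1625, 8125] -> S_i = 13*5^i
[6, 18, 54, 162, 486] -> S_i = 6*3^i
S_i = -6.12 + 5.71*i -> [-6.12, -0.41, 5.3, 11.01, 16.72]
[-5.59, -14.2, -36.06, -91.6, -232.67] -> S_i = -5.59*2.54^i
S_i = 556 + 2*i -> [556, 558, 560, 562, 564]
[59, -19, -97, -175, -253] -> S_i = 59 + -78*i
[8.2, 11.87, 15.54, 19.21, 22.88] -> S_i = 8.20 + 3.67*i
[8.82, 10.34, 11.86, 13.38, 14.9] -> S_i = 8.82 + 1.52*i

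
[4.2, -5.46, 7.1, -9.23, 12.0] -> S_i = 4.20*(-1.30)^i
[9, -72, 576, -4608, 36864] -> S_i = 9*-8^i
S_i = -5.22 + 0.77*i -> [-5.22, -4.45, -3.68, -2.91, -2.14]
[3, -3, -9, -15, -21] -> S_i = 3 + -6*i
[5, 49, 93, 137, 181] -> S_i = 5 + 44*i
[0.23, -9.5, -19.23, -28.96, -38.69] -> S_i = 0.23 + -9.73*i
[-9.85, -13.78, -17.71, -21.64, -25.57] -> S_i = -9.85 + -3.93*i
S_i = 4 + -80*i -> [4, -76, -156, -236, -316]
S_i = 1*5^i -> [1, 5, 25, 125, 625]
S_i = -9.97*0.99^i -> [-9.97, -9.87, -9.77, -9.67, -9.58]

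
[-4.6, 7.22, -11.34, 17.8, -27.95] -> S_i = -4.60*(-1.57)^i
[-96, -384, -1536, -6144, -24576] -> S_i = -96*4^i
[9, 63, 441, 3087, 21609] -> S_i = 9*7^i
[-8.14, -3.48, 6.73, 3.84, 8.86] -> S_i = Random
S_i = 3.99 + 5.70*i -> [3.99, 9.69, 15.39, 21.09, 26.79]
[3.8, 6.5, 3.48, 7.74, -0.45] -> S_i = Random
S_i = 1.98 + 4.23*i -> [1.98, 6.21, 10.44, 14.67, 18.9]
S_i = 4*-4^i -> [4, -16, 64, -256, 1024]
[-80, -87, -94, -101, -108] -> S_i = -80 + -7*i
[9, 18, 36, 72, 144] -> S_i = 9*2^i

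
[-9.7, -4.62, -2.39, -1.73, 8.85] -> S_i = Random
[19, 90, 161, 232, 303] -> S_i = 19 + 71*i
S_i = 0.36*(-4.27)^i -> [0.36, -1.54, 6.56, -28.03, 119.68]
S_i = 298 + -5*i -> [298, 293, 288, 283, 278]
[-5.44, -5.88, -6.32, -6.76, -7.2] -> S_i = -5.44 + -0.44*i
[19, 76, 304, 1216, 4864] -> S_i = 19*4^i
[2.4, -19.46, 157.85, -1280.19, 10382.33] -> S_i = 2.40*(-8.11)^i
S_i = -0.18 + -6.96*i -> [-0.18, -7.14, -14.1, -21.06, -28.02]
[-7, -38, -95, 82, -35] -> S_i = Random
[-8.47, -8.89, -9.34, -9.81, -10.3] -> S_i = -8.47*1.05^i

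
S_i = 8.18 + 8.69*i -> [8.18, 16.87, 25.56, 34.25, 42.94]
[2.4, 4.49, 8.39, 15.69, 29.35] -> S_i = 2.40*1.87^i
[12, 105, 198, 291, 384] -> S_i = 12 + 93*i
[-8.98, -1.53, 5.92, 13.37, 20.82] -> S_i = -8.98 + 7.45*i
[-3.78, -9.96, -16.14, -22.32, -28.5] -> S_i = -3.78 + -6.18*i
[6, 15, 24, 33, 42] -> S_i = 6 + 9*i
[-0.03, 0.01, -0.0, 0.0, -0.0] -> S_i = -0.03*(-0.26)^i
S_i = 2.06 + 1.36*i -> [2.06, 3.42, 4.78, 6.14, 7.5]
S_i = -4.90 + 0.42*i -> [-4.9, -4.48, -4.06, -3.64, -3.22]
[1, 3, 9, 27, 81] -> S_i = 1*3^i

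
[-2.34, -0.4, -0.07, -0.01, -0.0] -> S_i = -2.34*0.17^i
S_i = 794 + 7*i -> [794, 801, 808, 815, 822]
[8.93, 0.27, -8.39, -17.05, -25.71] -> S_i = 8.93 + -8.66*i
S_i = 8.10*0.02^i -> [8.1, 0.16, 0.0, 0.0, 0.0]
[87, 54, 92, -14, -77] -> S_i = Random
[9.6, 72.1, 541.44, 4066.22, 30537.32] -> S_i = 9.60*7.51^i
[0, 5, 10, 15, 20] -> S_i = 0 + 5*i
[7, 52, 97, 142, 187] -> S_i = 7 + 45*i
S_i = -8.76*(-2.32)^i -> [-8.76, 20.32, -47.15, 109.39, -253.78]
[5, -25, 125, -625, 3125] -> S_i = 5*-5^i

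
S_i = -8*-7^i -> [-8, 56, -392, 2744, -19208]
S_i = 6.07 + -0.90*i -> [6.07, 5.17, 4.27, 3.37, 2.47]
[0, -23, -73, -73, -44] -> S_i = Random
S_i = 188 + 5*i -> [188, 193, 198, 203, 208]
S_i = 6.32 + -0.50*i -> [6.32, 5.82, 5.32, 4.82, 4.32]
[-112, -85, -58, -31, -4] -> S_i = -112 + 27*i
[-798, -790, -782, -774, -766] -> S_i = -798 + 8*i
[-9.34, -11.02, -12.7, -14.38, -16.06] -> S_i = -9.34 + -1.68*i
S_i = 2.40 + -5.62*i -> [2.4, -3.22, -8.84, -14.46, -20.08]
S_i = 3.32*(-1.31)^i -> [3.32, -4.35, 5.7, -7.46, 9.78]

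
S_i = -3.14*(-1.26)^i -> [-3.14, 3.96, -4.99, 6.28, -7.91]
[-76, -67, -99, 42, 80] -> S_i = Random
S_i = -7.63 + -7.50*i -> [-7.63, -15.13, -22.63, -30.13, -37.63]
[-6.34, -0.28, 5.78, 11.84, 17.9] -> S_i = -6.34 + 6.06*i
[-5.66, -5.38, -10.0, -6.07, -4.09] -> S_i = Random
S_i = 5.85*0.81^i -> [5.85, 4.74, 3.84, 3.11, 2.52]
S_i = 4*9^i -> [4, 36, 324, 2916, 26244]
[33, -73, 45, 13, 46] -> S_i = Random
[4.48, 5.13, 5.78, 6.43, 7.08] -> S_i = 4.48 + 0.65*i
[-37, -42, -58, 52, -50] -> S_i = Random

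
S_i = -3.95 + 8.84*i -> [-3.95, 4.89, 13.73, 22.57, 31.41]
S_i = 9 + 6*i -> [9, 15, 21, 27, 33]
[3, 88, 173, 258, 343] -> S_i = 3 + 85*i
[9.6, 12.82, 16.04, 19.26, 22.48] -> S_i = 9.60 + 3.22*i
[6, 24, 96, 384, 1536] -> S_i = 6*4^i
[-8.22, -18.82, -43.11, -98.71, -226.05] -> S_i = -8.22*2.29^i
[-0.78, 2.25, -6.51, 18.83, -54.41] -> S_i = -0.78*(-2.89)^i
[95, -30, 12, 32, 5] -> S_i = Random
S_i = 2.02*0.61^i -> [2.02, 1.23, 0.75, 0.46, 0.28]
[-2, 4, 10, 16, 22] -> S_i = -2 + 6*i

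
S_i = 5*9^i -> [5, 45, 405, 3645, 32805]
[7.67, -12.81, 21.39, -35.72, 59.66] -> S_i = 7.67*(-1.67)^i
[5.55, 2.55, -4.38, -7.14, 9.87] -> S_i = Random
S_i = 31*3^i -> [31, 93, 279, 837, 2511]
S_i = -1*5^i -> [-1, -5, -25, -125, -625]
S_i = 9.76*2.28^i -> [9.76, 22.25, 50.74, 115.68, 263.75]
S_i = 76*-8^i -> [76, -608, 4864, -38912, 311296]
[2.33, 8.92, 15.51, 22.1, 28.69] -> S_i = 2.33 + 6.59*i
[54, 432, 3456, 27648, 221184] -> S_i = 54*8^i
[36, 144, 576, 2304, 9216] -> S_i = 36*4^i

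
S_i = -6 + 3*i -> [-6, -3, 0, 3, 6]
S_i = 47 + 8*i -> [47, 55, 63, 71, 79]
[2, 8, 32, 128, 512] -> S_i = 2*4^i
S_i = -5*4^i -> [-5, -20, -80, -320, -1280]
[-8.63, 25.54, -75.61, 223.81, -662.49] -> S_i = -8.63*(-2.96)^i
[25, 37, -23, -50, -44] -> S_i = Random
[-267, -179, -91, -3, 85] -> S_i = -267 + 88*i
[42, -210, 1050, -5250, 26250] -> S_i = 42*-5^i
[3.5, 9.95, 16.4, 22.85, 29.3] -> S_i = 3.50 + 6.45*i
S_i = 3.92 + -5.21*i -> [3.92, -1.29, -6.5, -11.71, -16.92]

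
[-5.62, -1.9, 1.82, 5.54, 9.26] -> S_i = -5.62 + 3.72*i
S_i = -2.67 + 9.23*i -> [-2.67, 6.56, 15.79, 25.02, 34.25]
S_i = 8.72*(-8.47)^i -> [8.72, -73.86, 625.58, -5298.67, 44879.72]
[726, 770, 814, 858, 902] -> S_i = 726 + 44*i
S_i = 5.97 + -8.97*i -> [5.97, -3.0, -11.97, -20.94, -29.91]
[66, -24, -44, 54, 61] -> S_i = Random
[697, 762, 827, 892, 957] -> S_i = 697 + 65*i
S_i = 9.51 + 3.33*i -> [9.51, 12.84, 16.17, 19.5, 22.83]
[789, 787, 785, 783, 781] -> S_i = 789 + -2*i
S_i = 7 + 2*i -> [7, 9, 11, 13, 15]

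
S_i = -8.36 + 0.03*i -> [-8.36, -8.33, -8.3, -8.27, -8.24]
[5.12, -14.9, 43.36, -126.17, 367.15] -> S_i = 5.12*(-2.91)^i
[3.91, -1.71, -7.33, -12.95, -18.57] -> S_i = 3.91 + -5.62*i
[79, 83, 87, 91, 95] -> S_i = 79 + 4*i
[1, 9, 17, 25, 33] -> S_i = 1 + 8*i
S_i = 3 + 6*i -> [3, 9, 15, 21, 27]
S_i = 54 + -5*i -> [54, 49, 44, 39, 34]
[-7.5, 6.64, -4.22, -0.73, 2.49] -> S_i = Random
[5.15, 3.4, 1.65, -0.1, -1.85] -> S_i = 5.15 + -1.75*i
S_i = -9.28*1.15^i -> [-9.28, -10.67, -12.27, -14.11, -16.23]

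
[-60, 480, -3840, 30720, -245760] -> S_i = -60*-8^i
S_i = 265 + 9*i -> [265, 274, 283, 292, 301]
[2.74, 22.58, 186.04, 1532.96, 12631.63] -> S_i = 2.74*8.24^i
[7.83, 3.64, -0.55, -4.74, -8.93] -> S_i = 7.83 + -4.19*i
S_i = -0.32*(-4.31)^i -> [-0.32, 1.38, -5.94, 25.62, -110.42]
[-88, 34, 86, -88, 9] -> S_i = Random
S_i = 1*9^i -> [1, 9, 81, 729, 6561]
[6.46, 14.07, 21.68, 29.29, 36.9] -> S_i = 6.46 + 7.61*i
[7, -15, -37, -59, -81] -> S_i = 7 + -22*i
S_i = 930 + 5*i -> [930, 935, 940, 945, 950]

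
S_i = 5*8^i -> [5, 40, 320, 2560, 20480]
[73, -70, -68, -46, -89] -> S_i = Random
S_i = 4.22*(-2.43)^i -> [4.22, -10.25, 24.92, -60.55, 147.14]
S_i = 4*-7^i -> [4, -28, 196, -1372, 9604]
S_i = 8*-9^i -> [8, -72, 648, -5832, 52488]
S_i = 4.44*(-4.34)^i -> [4.44, -19.27, 83.63, -362.95, 1575.22]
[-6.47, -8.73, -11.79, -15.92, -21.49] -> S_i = -6.47*1.35^i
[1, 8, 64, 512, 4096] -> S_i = 1*8^i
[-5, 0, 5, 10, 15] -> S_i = -5 + 5*i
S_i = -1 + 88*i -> [-1, 87, 175, 263, 351]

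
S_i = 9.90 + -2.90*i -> [9.9, 7.0, 4.1, 1.2, -1.7]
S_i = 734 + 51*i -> [734, 785, 836, 887, 938]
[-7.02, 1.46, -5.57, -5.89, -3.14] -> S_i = Random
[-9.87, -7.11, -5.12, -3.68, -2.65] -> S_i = -9.87*0.72^i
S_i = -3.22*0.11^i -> [-3.22, -0.35, -0.04, -0.0, -0.0]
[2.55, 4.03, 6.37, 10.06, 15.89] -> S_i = 2.55*1.58^i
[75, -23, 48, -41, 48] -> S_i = Random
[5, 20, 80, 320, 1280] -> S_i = 5*4^i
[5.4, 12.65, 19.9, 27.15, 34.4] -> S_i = 5.40 + 7.25*i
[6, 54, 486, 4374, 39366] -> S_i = 6*9^i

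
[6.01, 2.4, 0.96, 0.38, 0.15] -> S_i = 6.01*0.40^i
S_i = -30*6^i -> [-30, -180, -1080, -6480, -38880]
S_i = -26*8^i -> [-26, -208, -1664, -13312, -106496]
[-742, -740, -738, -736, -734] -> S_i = -742 + 2*i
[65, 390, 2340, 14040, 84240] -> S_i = 65*6^i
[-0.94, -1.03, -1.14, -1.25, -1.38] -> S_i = -0.94*1.10^i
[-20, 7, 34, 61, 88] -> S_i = -20 + 27*i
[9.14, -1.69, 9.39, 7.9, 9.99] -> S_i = Random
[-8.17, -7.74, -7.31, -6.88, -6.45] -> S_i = -8.17 + 0.43*i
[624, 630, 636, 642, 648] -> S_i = 624 + 6*i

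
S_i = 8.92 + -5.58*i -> [8.92, 3.34, -2.24, -7.82, -13.4]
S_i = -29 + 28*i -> [-29, -1, 27, 55, 83]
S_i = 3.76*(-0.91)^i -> [3.76, -3.42, 3.11, -2.83, 2.58]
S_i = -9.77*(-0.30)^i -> [-9.77, 2.93, -0.88, 0.26, -0.08]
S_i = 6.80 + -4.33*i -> [6.8, 2.47, -1.86, -6.19, -10.52]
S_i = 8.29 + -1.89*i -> [8.29, 6.4, 4.51, 2.62, 0.73]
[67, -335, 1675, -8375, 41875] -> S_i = 67*-5^i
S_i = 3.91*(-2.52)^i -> [3.91, -9.85, 24.83, -62.57, 157.68]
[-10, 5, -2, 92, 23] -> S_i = Random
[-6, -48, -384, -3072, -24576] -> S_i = -6*8^i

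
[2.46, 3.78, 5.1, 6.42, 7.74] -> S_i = 2.46 + 1.32*i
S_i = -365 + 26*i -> [-365, -339, -313, -287, -261]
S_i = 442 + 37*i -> [442, 479, 516, 553, 590]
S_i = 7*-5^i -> [7, -35, 175, -875, 4375]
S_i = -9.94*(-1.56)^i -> [-9.94, 15.51, -24.19, 37.74, -58.87]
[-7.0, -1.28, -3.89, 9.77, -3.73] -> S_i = Random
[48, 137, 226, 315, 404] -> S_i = 48 + 89*i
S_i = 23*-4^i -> [23, -92, 368, -1472, 5888]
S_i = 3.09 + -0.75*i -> [3.09, 2.34, 1.59, 0.84, 0.09]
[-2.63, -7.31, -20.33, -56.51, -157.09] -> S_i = -2.63*2.78^i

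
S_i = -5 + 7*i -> [-5, 2, 9, 16, 23]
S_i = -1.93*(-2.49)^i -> [-1.93, 4.81, -11.97, 29.8, -74.19]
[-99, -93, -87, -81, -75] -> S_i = -99 + 6*i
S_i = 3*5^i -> [3, 15, 75, 375, 1875]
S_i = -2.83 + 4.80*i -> [-2.83, 1.97, 6.77, 11.57, 16.37]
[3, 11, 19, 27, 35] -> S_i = 3 + 8*i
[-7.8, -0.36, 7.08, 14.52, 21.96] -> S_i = -7.80 + 7.44*i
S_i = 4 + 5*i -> [4, 9, 14, 19, 24]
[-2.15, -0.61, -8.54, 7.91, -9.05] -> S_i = Random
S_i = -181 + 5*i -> [-181, -176, -171, -166, -161]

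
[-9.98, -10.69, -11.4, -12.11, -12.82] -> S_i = -9.98 + -0.71*i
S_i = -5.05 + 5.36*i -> [-5.05, 0.31, 5.67, 11.03, 16.39]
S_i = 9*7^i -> [9, 63, 441, 3087, 21609]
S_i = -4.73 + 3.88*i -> [-4.73, -0.85, 3.03, 6.91, 10.79]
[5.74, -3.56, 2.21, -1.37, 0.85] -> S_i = 5.74*(-0.62)^i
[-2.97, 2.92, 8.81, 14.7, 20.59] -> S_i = -2.97 + 5.89*i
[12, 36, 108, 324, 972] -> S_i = 12*3^i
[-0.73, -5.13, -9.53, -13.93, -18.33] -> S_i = -0.73 + -4.40*i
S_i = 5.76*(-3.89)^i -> [5.76, -22.41, 87.16, -339.06, 1318.93]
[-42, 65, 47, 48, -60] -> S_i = Random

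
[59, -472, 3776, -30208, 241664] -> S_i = 59*-8^i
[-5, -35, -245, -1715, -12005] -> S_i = -5*7^i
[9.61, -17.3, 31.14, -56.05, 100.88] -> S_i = 9.61*(-1.80)^i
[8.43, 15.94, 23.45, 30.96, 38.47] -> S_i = 8.43 + 7.51*i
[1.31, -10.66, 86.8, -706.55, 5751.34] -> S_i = 1.31*(-8.14)^i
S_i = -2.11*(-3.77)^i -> [-2.11, 7.95, -29.99, 113.06, -426.23]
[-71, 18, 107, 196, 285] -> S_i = -71 + 89*i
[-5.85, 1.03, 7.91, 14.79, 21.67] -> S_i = -5.85 + 6.88*i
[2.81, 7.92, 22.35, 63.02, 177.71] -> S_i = 2.81*2.82^i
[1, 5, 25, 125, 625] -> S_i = 1*5^i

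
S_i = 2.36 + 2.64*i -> [2.36, 5.0, 7.64, 10.28, 12.92]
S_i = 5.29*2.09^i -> [5.29, 11.06, 23.11, 48.29, 100.93]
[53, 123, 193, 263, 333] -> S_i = 53 + 70*i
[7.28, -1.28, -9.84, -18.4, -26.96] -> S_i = 7.28 + -8.56*i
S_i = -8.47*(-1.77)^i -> [-8.47, 14.99, -26.54, 46.97, -83.13]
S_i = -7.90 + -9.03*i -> [-7.9, -16.93, -25.96, -34.99, -44.02]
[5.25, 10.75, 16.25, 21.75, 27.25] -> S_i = 5.25 + 5.50*i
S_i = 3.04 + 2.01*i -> [3.04, 5.05, 7.06, 9.07, 11.08]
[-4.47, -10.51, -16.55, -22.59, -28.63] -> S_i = -4.47 + -6.04*i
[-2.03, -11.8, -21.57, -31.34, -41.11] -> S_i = -2.03 + -9.77*i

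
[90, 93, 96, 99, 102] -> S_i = 90 + 3*i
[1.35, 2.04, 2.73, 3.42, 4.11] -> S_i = 1.35 + 0.69*i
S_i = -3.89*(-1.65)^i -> [-3.89, 6.42, -10.59, 17.47, -28.83]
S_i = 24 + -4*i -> [24, 20, 16, 12, 8]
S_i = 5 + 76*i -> [5, 81, 157, 233, 309]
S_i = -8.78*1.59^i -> [-8.78, -13.96, -22.2, -35.29, -56.12]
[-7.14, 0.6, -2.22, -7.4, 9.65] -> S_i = Random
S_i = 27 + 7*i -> [27, 34, 41, 48, 55]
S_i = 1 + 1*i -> [1, 2, 3, 4, 5]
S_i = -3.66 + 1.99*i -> [-3.66, -1.67, 0.32, 2.31, 4.3]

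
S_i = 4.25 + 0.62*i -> [4.25, 4.87, 5.49, 6.11, 6.73]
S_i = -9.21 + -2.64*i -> [-9.21, -11.85, -14.49, -17.13, -19.77]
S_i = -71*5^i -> [-71, -355, -1775, -8875, -44375]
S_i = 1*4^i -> [1, 4, 16, 64, 256]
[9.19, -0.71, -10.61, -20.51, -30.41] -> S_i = 9.19 + -9.90*i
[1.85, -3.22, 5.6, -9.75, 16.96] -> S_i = 1.85*(-1.74)^i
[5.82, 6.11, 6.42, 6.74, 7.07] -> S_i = 5.82*1.05^i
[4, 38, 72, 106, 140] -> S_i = 4 + 34*i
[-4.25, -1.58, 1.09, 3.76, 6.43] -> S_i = -4.25 + 2.67*i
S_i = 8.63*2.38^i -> [8.63, 20.54, 48.88, 116.34, 276.9]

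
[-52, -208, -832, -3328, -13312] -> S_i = -52*4^i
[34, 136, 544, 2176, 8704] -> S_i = 34*4^i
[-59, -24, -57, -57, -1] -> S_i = Random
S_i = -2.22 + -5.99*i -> [-2.22, -8.21, -14.2, -20.19, -26.18]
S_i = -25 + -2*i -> [-25, -27, -29, -31, -33]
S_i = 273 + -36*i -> [273, 237, 201, 165, 129]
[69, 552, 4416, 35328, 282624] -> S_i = 69*8^i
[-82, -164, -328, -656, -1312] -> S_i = -82*2^i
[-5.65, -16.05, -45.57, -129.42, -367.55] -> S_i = -5.65*2.84^i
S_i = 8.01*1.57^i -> [8.01, 12.58, 19.74, 31.0, 48.67]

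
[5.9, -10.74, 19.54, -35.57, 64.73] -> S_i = 5.90*(-1.82)^i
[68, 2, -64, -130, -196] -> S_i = 68 + -66*i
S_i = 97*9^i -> [97, 873, 7857, 70713, 636417]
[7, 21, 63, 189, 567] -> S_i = 7*3^i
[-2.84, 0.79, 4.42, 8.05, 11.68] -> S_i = -2.84 + 3.63*i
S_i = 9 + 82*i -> [9, 91, 173, 255, 337]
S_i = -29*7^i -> [-29, -203, -1421, -9947, -69629]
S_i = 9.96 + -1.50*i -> [9.96, 8.46, 6.96, 5.46, 3.96]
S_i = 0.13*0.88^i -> [0.13, 0.11, 0.1, 0.09, 0.08]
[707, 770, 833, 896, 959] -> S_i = 707 + 63*i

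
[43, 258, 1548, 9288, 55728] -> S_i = 43*6^i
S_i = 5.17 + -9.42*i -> [5.17, -4.25, -13.67, -23.09, -32.51]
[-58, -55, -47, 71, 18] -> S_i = Random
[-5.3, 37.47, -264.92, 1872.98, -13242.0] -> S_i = -5.30*(-7.07)^i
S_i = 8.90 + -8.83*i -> [8.9, 0.07, -8.76, -17.59, -26.42]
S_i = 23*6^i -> [23, 138, 828, 4968, 29808]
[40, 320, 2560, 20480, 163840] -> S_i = 40*8^i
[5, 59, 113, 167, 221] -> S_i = 5 + 54*i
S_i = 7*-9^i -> [7, -63, 567, -5103, 45927]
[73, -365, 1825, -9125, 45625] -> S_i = 73*-5^i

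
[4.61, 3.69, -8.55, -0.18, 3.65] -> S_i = Random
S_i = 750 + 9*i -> [750, 759, 768, 777, 786]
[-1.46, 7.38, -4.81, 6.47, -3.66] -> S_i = Random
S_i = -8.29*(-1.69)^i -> [-8.29, 14.01, -23.68, 40.01, -67.62]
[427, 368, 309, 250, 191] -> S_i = 427 + -59*i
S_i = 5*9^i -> [5, 45, 405, 3645, 32805]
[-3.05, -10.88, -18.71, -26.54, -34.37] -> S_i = -3.05 + -7.83*i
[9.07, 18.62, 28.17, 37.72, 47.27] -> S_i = 9.07 + 9.55*i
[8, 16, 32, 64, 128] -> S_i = 8*2^i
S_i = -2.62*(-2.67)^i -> [-2.62, 7.0, -18.68, 49.87, -133.15]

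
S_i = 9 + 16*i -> [9, 25, 41, 57, 73]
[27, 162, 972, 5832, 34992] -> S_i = 27*6^i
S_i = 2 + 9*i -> [2, 11, 20, 29, 38]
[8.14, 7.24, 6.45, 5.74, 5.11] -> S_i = 8.14*0.89^i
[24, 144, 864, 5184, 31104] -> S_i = 24*6^i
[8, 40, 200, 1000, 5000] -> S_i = 8*5^i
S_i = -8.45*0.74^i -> [-8.45, -6.25, -4.63, -3.42, -2.53]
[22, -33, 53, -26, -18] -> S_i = Random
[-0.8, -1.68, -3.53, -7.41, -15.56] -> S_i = -0.80*2.10^i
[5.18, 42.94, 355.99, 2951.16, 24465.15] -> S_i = 5.18*8.29^i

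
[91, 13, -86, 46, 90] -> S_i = Random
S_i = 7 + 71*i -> [7, 78, 149, 220, 291]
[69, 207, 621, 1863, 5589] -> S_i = 69*3^i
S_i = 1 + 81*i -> [1, 82, 163, 244, 325]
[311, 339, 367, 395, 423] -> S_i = 311 + 28*i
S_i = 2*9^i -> [2, 18, 162, 1458, 13122]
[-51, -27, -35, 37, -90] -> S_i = Random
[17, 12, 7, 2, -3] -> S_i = 17 + -5*i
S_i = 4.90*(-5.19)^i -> [4.9, -25.43, 131.99, -685.01, 3555.21]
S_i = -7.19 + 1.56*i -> [-7.19, -5.63, -4.07, -2.51, -0.95]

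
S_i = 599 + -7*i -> [599, 592, 585, 578, 571]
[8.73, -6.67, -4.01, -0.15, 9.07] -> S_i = Random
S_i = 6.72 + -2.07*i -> [6.72, 4.65, 2.58, 0.51, -1.56]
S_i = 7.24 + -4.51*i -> [7.24, 2.73, -1.78, -6.29, -10.8]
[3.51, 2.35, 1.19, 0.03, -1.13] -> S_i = 3.51 + -1.16*i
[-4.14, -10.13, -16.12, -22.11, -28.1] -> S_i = -4.14 + -5.99*i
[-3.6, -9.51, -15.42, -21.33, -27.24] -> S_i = -3.60 + -5.91*i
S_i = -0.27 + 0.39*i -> [-0.27, 0.12, 0.51, 0.9, 1.29]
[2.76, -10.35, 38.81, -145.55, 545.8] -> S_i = 2.76*(-3.75)^i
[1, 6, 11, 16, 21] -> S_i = 1 + 5*i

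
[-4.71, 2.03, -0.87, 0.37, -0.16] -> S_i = -4.71*(-0.43)^i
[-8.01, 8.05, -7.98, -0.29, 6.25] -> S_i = Random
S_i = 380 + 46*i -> [380, 426, 472, 518, 564]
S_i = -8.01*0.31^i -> [-8.01, -2.48, -0.77, -0.24, -0.07]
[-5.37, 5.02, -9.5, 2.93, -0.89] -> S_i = Random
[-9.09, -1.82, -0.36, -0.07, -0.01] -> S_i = -9.09*0.20^i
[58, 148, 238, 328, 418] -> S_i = 58 + 90*i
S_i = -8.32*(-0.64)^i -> [-8.32, 5.32, -3.41, 2.18, -1.4]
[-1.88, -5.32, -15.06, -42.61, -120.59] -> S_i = -1.88*2.83^i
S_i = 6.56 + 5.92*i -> [6.56, 12.48, 18.4, 24.32, 30.24]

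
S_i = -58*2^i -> [-58, -116, -232, -464, -928]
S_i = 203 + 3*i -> [203, 206, 209, 212, 215]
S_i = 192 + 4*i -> [192, 196, 200, 204, 208]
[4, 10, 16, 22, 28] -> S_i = 4 + 6*i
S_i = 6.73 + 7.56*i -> [6.73, 14.29, 21.85, 29.41, 36.97]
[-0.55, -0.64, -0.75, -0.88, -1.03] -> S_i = -0.55*1.17^i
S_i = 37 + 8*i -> [37, 45, 53, 61, 69]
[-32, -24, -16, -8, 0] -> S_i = -32 + 8*i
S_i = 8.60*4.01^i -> [8.6, 34.49, 138.29, 554.54, 2223.7]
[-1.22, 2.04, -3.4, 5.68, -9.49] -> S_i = -1.22*(-1.67)^i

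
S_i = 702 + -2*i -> [702, 700, 698, 696, 694]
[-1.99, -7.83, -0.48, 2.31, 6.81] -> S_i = Random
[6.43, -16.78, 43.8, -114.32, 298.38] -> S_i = 6.43*(-2.61)^i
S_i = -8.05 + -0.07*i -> [-8.05, -8.12, -8.19, -8.26, -8.33]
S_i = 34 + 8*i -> [34, 42, 50, 58, 66]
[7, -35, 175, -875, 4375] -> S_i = 7*-5^i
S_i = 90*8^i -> [90, 720, 5760, 46080, 368640]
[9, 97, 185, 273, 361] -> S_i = 9 + 88*i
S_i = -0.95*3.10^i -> [-0.95, -2.94, -9.13, -28.3, -87.73]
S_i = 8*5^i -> [8, 40, 200, 1000, 5000]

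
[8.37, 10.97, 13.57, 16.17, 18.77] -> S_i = 8.37 + 2.60*i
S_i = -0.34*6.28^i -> [-0.34, -2.14, -13.41, -84.21, -528.83]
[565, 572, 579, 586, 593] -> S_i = 565 + 7*i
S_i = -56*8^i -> [-56, -448, -3584, -28672, -229376]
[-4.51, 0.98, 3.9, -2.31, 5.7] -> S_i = Random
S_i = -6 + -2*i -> [-6, -8, -10, -12, -14]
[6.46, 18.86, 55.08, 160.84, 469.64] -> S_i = 6.46*2.92^i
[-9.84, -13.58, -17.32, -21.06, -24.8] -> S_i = -9.84 + -3.74*i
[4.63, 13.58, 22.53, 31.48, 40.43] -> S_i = 4.63 + 8.95*i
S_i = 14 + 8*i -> [14, 22, 30, 38, 46]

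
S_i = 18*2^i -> [18, 36, 72, 144, 288]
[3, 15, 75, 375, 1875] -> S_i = 3*5^i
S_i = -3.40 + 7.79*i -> [-3.4, 4.39, 12.18, 19.97, 27.76]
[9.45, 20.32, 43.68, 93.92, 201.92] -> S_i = 9.45*2.15^i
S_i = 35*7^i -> [35, 245, 1715, 12005, 84035]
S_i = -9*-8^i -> [-9, 72, -576, 4608, -36864]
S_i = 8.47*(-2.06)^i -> [8.47, -17.45, 35.94, -74.04, 152.53]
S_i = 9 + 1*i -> [9, 10, 11, 12, 13]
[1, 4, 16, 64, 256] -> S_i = 1*4^i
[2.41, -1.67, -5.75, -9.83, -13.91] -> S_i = 2.41 + -4.08*i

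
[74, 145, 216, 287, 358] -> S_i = 74 + 71*i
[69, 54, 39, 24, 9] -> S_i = 69 + -15*i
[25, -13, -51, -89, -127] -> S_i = 25 + -38*i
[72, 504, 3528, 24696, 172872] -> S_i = 72*7^i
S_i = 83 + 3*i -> [83, 86, 89, 92, 95]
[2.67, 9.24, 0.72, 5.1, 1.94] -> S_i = Random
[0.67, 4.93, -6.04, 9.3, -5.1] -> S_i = Random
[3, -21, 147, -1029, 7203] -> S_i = 3*-7^i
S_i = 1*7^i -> [1, 7, 49, 343, 2401]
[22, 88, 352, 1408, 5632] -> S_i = 22*4^i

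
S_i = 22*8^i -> [22, 176, 1408, 11264, 90112]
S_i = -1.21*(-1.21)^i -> [-1.21, 1.46, -1.77, 2.14, -2.59]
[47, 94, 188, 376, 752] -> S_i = 47*2^i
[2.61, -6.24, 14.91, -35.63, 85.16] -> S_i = 2.61*(-2.39)^i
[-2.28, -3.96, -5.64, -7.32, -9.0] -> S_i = -2.28 + -1.68*i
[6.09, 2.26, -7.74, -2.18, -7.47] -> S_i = Random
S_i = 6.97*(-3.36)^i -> [6.97, -23.42, 78.69, -264.39, 888.36]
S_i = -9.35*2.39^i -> [-9.35, -22.35, -53.41, -127.65, -305.07]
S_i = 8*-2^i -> [8, -16, 32, -64, 128]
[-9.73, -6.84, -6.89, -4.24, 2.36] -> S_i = Random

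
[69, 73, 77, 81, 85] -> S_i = 69 + 4*i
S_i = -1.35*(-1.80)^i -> [-1.35, 2.43, -4.37, 7.87, -14.17]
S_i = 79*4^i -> [79, 316, 1264, 5056, 20224]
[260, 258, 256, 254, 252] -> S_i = 260 + -2*i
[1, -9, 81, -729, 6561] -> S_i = 1*-9^i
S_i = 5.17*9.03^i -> [5.17, 46.69, 421.57, 3806.75, 34374.91]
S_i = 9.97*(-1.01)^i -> [9.97, -10.07, 10.17, -10.27, 10.37]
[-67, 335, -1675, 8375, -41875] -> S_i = -67*-5^i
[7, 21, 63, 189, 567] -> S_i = 7*3^i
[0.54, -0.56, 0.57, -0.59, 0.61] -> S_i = 0.54*(-1.03)^i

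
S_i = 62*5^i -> [62, 310, 1550, 7750, 38750]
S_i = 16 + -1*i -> [16, 15, 14, 13, 12]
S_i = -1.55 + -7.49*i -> [-1.55, -9.04, -16.53, -24.02, -31.51]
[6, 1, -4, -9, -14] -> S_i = 6 + -5*i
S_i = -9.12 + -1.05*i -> [-9.12, -10.17, -11.22, -12.27, -13.32]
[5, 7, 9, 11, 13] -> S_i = 5 + 2*i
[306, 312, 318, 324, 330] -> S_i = 306 + 6*i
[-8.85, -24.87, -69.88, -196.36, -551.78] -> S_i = -8.85*2.81^i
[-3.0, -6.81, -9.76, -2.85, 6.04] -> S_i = Random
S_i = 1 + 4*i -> [1, 5, 9, 13, 17]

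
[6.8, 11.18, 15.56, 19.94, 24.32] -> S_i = 6.80 + 4.38*i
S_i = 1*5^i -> [1, 5, 25, 125, 625]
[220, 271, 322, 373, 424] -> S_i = 220 + 51*i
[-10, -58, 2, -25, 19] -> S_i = Random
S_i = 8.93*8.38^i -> [8.93, 74.83, 627.1, 5255.13, 44037.99]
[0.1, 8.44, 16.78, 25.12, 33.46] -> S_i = 0.10 + 8.34*i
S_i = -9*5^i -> [-9, -45, -225, -1125, -5625]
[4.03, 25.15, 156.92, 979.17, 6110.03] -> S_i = 4.03*6.24^i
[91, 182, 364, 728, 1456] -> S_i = 91*2^i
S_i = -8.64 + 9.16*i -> [-8.64, 0.52, 9.68, 18.84, 28.0]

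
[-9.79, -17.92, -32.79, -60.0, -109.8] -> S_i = -9.79*1.83^i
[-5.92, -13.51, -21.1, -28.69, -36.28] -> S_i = -5.92 + -7.59*i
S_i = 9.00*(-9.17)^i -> [9.0, -82.53, 756.8, -6939.86, 63638.49]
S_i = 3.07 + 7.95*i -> [3.07, 11.02, 18.97, 26.92, 34.87]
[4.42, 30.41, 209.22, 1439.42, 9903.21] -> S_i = 4.42*6.88^i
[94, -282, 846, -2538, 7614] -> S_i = 94*-3^i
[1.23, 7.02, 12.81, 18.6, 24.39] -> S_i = 1.23 + 5.79*i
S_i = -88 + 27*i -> [-88, -61, -34, -7, 20]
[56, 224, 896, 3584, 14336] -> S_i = 56*4^i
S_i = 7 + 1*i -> [7, 8, 9, 10, 11]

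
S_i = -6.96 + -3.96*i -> [-6.96, -10.92, -14.88, -18.84, -22.8]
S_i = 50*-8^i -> [50, -400, 3200, -25600, 204800]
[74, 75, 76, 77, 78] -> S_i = 74 + 1*i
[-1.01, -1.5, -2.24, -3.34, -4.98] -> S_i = -1.01*1.49^i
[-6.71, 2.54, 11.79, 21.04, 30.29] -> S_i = -6.71 + 9.25*i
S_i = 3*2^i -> [3, 6, 12, 24, 48]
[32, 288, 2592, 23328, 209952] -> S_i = 32*9^i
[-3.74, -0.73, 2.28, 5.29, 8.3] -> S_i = -3.74 + 3.01*i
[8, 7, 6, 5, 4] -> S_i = 8 + -1*i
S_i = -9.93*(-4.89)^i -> [-9.93, 48.56, -237.45, 1161.12, -5677.86]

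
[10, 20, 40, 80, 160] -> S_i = 10*2^i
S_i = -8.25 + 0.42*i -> [-8.25, -7.83, -7.41, -6.99, -6.57]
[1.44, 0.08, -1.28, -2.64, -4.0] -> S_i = 1.44 + -1.36*i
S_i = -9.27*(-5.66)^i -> [-9.27, 52.47, -296.97, 1680.85, -9513.61]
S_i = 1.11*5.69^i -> [1.11, 6.32, 35.94, 204.48, 1163.52]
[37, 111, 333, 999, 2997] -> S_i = 37*3^i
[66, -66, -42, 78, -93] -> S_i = Random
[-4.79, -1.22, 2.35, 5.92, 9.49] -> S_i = -4.79 + 3.57*i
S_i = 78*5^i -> [78, 390, 1950, 9750, 48750]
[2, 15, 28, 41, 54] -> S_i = 2 + 13*i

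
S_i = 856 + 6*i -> [856, 862, 868, 874, 880]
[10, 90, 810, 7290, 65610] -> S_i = 10*9^i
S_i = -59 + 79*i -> [-59, 20, 99, 178, 257]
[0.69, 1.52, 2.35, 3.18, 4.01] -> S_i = 0.69 + 0.83*i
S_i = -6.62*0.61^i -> [-6.62, -4.04, -2.46, -1.5, -0.92]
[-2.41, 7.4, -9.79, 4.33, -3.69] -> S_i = Random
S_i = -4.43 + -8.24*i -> [-4.43, -12.67, -20.91, -29.15, -37.39]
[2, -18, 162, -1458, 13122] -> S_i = 2*-9^i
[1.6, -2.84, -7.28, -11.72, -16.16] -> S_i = 1.60 + -4.44*i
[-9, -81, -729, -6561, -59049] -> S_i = -9*9^i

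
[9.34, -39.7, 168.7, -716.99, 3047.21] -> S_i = 9.34*(-4.25)^i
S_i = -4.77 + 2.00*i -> [-4.77, -2.77, -0.77, 1.23, 3.23]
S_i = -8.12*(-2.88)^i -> [-8.12, 23.39, -67.35, 193.97, -558.63]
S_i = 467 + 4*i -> [467, 471, 475, 479, 483]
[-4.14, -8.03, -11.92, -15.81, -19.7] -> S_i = -4.14 + -3.89*i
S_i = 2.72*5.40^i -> [2.72, 14.69, 79.32, 428.3, 2312.83]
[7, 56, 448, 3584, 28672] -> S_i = 7*8^i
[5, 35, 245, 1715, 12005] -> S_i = 5*7^i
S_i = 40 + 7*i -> [40, 47, 54, 61, 68]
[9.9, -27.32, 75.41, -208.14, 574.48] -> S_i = 9.90*(-2.76)^i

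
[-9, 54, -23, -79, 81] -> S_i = Random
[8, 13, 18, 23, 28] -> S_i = 8 + 5*i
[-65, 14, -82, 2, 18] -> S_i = Random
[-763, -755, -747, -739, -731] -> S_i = -763 + 8*i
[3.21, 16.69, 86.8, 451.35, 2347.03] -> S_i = 3.21*5.20^i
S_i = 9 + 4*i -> [9, 13, 17, 21, 25]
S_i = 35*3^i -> [35, 105, 315, 945, 2835]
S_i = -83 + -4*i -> [-83, -87, -91, -95, -99]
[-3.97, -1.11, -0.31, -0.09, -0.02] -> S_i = -3.97*0.28^i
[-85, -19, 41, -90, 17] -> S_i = Random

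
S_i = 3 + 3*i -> [3, 6, 9, 12, 15]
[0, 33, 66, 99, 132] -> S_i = 0 + 33*i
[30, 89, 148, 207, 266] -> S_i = 30 + 59*i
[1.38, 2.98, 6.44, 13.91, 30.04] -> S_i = 1.38*2.16^i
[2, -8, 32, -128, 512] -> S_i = 2*-4^i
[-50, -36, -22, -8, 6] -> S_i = -50 + 14*i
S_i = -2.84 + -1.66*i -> [-2.84, -4.5, -6.16, -7.82, -9.48]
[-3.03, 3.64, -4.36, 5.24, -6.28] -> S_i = -3.03*(-1.20)^i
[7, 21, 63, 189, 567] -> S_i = 7*3^i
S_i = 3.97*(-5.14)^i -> [3.97, -20.41, 104.89, -539.11, 2771.04]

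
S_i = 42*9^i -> [42, 378, 3402, 30618, 275562]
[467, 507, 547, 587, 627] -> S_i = 467 + 40*i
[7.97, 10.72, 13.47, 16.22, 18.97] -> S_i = 7.97 + 2.75*i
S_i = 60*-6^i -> [60, -360, 2160, -12960, 77760]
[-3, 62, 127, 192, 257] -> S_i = -3 + 65*i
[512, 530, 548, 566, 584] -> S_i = 512 + 18*i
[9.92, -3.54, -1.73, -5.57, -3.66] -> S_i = Random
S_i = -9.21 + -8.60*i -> [-9.21, -17.81, -26.41, -35.01, -43.61]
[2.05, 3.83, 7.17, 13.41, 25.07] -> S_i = 2.05*1.87^i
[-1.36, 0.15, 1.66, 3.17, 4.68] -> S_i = -1.36 + 1.51*i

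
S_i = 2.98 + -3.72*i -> [2.98, -0.74, -4.46, -8.18, -11.9]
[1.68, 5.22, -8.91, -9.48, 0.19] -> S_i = Random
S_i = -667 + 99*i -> [-667, -568, -469, -370, -271]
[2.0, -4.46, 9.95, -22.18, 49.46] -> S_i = 2.00*(-2.23)^i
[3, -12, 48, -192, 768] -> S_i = 3*-4^i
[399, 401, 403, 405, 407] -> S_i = 399 + 2*i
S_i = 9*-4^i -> [9, -36, 144, -576, 2304]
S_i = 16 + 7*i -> [16, 23, 30, 37, 44]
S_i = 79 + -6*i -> [79, 73, 67, 61, 55]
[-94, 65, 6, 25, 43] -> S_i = Random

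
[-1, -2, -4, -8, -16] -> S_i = -1*2^i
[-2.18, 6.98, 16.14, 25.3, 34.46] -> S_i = -2.18 + 9.16*i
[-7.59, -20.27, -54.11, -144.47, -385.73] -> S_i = -7.59*2.67^i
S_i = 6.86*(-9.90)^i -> [6.86, -67.91, 672.35, -6656.25, 65896.89]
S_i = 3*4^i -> [3, 12, 48, 192, 768]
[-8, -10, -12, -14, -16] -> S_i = -8 + -2*i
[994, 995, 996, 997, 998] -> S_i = 994 + 1*i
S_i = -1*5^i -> [-1, -5, -25, -125, -625]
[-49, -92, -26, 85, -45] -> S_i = Random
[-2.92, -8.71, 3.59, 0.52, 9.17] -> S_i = Random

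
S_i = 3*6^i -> [3, 18, 108, 648, 3888]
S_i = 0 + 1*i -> [0, 1, 2, 3, 4]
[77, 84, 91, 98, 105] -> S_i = 77 + 7*i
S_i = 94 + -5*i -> [94, 89, 84, 79, 74]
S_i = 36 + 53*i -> [36, 89, 142, 195, 248]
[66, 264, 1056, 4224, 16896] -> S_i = 66*4^i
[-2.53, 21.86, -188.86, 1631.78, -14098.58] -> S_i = -2.53*(-8.64)^i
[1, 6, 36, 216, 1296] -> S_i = 1*6^i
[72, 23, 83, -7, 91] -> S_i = Random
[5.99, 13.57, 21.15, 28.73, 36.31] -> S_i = 5.99 + 7.58*i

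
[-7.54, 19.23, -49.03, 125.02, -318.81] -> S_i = -7.54*(-2.55)^i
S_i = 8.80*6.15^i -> [8.8, 54.12, 332.84, 2046.95, 12588.77]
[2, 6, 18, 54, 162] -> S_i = 2*3^i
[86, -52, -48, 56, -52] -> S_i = Random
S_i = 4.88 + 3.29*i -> [4.88, 8.17, 11.46, 14.75, 18.04]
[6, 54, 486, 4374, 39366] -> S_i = 6*9^i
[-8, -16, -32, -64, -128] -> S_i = -8*2^i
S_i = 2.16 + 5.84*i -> [2.16, 8.0, 13.84, 19.68, 25.52]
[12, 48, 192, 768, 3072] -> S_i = 12*4^i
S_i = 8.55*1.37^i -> [8.55, 11.71, 16.05, 21.99, 30.12]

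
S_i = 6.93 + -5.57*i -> [6.93, 1.36, -4.21, -9.78, -15.35]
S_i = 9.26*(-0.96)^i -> [9.26, -8.89, 8.53, -8.19, 7.86]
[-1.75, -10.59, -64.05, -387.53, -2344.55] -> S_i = -1.75*6.05^i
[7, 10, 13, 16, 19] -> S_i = 7 + 3*i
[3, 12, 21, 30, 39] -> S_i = 3 + 9*i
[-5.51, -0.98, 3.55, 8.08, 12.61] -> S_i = -5.51 + 4.53*i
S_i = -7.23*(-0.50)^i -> [-7.23, 3.62, -1.81, 0.9, -0.45]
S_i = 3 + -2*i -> [3, 1, -1, -3, -5]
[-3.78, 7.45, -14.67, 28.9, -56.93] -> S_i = -3.78*(-1.97)^i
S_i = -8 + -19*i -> [-8, -27, -46, -65, -84]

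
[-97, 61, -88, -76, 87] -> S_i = Random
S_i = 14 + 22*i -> [14, 36, 58, 80, 102]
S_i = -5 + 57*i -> [-5, 52, 109, 166, 223]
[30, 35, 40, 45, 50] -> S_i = 30 + 5*i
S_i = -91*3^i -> [-91, -273, -819, -2457, -7371]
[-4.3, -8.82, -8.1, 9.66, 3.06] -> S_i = Random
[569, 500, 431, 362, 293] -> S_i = 569 + -69*i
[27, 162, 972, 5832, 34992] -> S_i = 27*6^i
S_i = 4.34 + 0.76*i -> [4.34, 5.1, 5.86, 6.62, 7.38]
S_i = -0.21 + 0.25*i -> [-0.21, 0.04, 0.29, 0.54, 0.79]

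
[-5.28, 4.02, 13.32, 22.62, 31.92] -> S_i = -5.28 + 9.30*i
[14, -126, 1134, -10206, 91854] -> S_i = 14*-9^i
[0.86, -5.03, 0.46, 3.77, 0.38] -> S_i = Random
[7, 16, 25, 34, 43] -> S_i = 7 + 9*i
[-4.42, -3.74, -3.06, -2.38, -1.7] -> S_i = -4.42 + 0.68*i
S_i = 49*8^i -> [49, 392, 3136, 25088, 200704]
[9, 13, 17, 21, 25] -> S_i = 9 + 4*i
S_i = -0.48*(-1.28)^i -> [-0.48, 0.61, -0.79, 1.01, -1.29]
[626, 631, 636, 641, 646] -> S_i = 626 + 5*i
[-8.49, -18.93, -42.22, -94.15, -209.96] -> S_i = -8.49*2.23^i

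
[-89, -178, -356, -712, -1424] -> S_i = -89*2^i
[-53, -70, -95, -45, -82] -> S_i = Random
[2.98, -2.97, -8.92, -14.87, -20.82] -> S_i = 2.98 + -5.95*i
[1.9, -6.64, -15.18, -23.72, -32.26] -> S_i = 1.90 + -8.54*i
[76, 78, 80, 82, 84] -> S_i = 76 + 2*i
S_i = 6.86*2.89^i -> [6.86, 19.83, 57.3, 165.58, 478.54]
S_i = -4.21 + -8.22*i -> [-4.21, -12.43, -20.65, -28.87, -37.09]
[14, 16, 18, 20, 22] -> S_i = 14 + 2*i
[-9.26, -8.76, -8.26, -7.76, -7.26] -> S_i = -9.26 + 0.50*i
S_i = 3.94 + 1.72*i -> [3.94, 5.66, 7.38, 9.1, 10.82]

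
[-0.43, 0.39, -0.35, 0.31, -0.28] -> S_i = -0.43*(-0.90)^i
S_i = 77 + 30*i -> [77, 107, 137, 167, 197]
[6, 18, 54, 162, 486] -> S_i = 6*3^i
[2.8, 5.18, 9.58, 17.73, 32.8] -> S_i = 2.80*1.85^i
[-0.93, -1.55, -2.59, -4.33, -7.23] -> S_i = -0.93*1.67^i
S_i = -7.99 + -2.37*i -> [-7.99, -10.36, -12.73, -15.1, -17.47]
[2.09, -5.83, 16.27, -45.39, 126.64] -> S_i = 2.09*(-2.79)^i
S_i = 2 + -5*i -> [2, -3, -8, -13, -18]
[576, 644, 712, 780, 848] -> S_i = 576 + 68*i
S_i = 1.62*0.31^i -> [1.62, 0.5, 0.16, 0.05, 0.01]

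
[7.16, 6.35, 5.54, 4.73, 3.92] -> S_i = 7.16 + -0.81*i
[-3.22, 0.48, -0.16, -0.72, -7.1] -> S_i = Random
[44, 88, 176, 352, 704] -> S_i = 44*2^i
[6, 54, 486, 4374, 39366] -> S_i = 6*9^i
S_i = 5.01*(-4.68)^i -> [5.01, -23.45, 109.73, -513.54, 2403.37]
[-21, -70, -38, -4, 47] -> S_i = Random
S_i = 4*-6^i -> [4, -24, 144, -864, 5184]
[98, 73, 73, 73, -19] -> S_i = Random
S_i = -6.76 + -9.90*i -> [-6.76, -16.66, -26.56, -36.46, -46.36]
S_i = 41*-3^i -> [41, -123, 369, -1107, 3321]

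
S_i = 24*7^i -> [24, 168, 1176, 8232, 57624]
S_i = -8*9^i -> [-8, -72, -648, -5832, -52488]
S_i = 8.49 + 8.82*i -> [8.49, 17.31, 26.13, 34.95, 43.77]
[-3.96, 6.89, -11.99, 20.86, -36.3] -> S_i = -3.96*(-1.74)^i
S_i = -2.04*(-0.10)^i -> [-2.04, 0.2, -0.02, 0.0, -0.0]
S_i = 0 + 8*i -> [0, 8, 16, 24, 32]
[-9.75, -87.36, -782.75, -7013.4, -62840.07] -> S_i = -9.75*8.96^i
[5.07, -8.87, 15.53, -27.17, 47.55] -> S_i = 5.07*(-1.75)^i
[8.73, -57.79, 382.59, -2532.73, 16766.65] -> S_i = 8.73*(-6.62)^i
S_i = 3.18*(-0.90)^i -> [3.18, -2.86, 2.58, -2.32, 2.09]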